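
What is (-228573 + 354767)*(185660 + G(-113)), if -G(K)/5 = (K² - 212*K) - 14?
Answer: 265638370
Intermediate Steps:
G(K) = 70 - 5*K² + 1060*K (G(K) = -5*((K² - 212*K) - 14) = -5*(-14 + K² - 212*K) = 70 - 5*K² + 1060*K)
(-228573 + 354767)*(185660 + G(-113)) = (-228573 + 354767)*(185660 + (70 - 5*(-113)² + 1060*(-113))) = 126194*(185660 + (70 - 5*12769 - 119780)) = 126194*(185660 + (70 - 63845 - 119780)) = 126194*(185660 - 183555) = 126194*2105 = 265638370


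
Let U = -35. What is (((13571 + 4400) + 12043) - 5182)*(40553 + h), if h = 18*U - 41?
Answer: 990349824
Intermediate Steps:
h = -671 (h = 18*(-35) - 41 = -630 - 41 = -671)
(((13571 + 4400) + 12043) - 5182)*(40553 + h) = (((13571 + 4400) + 12043) - 5182)*(40553 - 671) = ((17971 + 12043) - 5182)*39882 = (30014 - 5182)*39882 = 24832*39882 = 990349824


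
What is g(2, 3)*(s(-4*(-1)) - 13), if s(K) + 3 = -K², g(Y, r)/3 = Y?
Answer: -192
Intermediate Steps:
g(Y, r) = 3*Y
s(K) = -3 - K²
g(2, 3)*(s(-4*(-1)) - 13) = (3*2)*((-3 - (-4*(-1))²) - 13) = 6*((-3 - 1*4²) - 13) = 6*((-3 - 1*16) - 13) = 6*((-3 - 16) - 13) = 6*(-19 - 13) = 6*(-32) = -192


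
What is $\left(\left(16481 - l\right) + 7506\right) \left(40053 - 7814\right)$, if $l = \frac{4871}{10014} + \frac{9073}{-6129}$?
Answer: $\frac{15821638088714405}{20458602} \approx 7.7335 \cdot 10^{8}$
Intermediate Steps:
$l = - \frac{20334221}{20458602}$ ($l = 4871 \cdot \frac{1}{10014} + 9073 \left(- \frac{1}{6129}\right) = \frac{4871}{10014} - \frac{9073}{6129} = - \frac{20334221}{20458602} \approx -0.99392$)
$\left(\left(16481 - l\right) + 7506\right) \left(40053 - 7814\right) = \left(\left(16481 - - \frac{20334221}{20458602}\right) + 7506\right) \left(40053 - 7814\right) = \left(\left(16481 + \frac{20334221}{20458602}\right) + 7506\right) 32239 = \left(\frac{337198553783}{20458602} + 7506\right) 32239 = \frac{490760820395}{20458602} \cdot 32239 = \frac{15821638088714405}{20458602}$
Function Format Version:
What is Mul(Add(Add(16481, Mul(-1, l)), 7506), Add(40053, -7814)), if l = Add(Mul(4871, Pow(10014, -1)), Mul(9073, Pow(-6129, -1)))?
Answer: Rational(15821638088714405, 20458602) ≈ 7.7335e+8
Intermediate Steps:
l = Rational(-20334221, 20458602) (l = Add(Mul(4871, Rational(1, 10014)), Mul(9073, Rational(-1, 6129))) = Add(Rational(4871, 10014), Rational(-9073, 6129)) = Rational(-20334221, 20458602) ≈ -0.99392)
Mul(Add(Add(16481, Mul(-1, l)), 7506), Add(40053, -7814)) = Mul(Add(Add(16481, Mul(-1, Rational(-20334221, 20458602))), 7506), Add(40053, -7814)) = Mul(Add(Add(16481, Rational(20334221, 20458602)), 7506), 32239) = Mul(Add(Rational(337198553783, 20458602), 7506), 32239) = Mul(Rational(490760820395, 20458602), 32239) = Rational(15821638088714405, 20458602)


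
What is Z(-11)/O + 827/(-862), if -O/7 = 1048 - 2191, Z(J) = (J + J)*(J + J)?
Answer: -6199619/6896862 ≈ -0.89890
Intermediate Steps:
Z(J) = 4*J**2 (Z(J) = (2*J)*(2*J) = 4*J**2)
O = 8001 (O = -7*(1048 - 2191) = -7*(-1143) = 8001)
Z(-11)/O + 827/(-862) = (4*(-11)**2)/8001 + 827/(-862) = (4*121)*(1/8001) + 827*(-1/862) = 484*(1/8001) - 827/862 = 484/8001 - 827/862 = -6199619/6896862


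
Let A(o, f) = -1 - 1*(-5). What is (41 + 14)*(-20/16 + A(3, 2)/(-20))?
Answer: -319/4 ≈ -79.750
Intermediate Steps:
A(o, f) = 4 (A(o, f) = -1 + 5 = 4)
(41 + 14)*(-20/16 + A(3, 2)/(-20)) = (41 + 14)*(-20/16 + 4/(-20)) = 55*(-20*1/16 + 4*(-1/20)) = 55*(-5/4 - ⅕) = 55*(-29/20) = -319/4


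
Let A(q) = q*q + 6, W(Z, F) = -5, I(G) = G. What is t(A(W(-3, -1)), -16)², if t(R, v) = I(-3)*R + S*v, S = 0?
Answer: 8649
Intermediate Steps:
A(q) = 6 + q² (A(q) = q² + 6 = 6 + q²)
t(R, v) = -3*R (t(R, v) = -3*R + 0*v = -3*R + 0 = -3*R)
t(A(W(-3, -1)), -16)² = (-3*(6 + (-5)²))² = (-3*(6 + 25))² = (-3*31)² = (-93)² = 8649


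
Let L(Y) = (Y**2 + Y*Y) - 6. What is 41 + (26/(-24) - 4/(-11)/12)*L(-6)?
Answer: -57/2 ≈ -28.500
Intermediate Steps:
L(Y) = -6 + 2*Y**2 (L(Y) = (Y**2 + Y**2) - 6 = 2*Y**2 - 6 = -6 + 2*Y**2)
41 + (26/(-24) - 4/(-11)/12)*L(-6) = 41 + (26/(-24) - 4/(-11)/12)*(-6 + 2*(-6)**2) = 41 + (26*(-1/24) - 4*(-1/11)*(1/12))*(-6 + 2*36) = 41 + (-13/12 + (4/11)*(1/12))*(-6 + 72) = 41 + (-13/12 + 1/33)*66 = 41 - 139/132*66 = 41 - 139/2 = -57/2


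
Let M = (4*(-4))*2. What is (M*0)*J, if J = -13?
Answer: 0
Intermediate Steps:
M = -32 (M = -16*2 = -32)
(M*0)*J = -32*0*(-13) = 0*(-13) = 0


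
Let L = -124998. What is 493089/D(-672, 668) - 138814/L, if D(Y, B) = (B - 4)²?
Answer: 739986001/331994688 ≈ 2.2289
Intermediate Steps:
D(Y, B) = (-4 + B)²
493089/D(-672, 668) - 138814/L = 493089/((-4 + 668)²) - 138814/(-124998) = 493089/(664²) - 138814*(-1/124998) = 493089/440896 + 69407/62499 = 739986001/331994688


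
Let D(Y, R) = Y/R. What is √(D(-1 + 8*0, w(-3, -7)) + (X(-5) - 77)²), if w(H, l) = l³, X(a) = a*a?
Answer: √6492311/49 ≈ 52.000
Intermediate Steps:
X(a) = a²
√(D(-1 + 8*0, w(-3, -7)) + (X(-5) - 77)²) = √((-1 + 8*0)/((-7)³) + ((-5)² - 77)²) = √((-1 + 0)/(-343) + (25 - 77)²) = √(-1*(-1/343) + (-52)²) = √(1/343 + 2704) = √(927473/343) = √6492311/49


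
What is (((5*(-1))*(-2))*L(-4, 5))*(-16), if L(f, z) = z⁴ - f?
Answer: -100640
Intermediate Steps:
(((5*(-1))*(-2))*L(-4, 5))*(-16) = (((5*(-1))*(-2))*(5⁴ - 1*(-4)))*(-16) = ((-5*(-2))*(625 + 4))*(-16) = (10*629)*(-16) = 6290*(-16) = -100640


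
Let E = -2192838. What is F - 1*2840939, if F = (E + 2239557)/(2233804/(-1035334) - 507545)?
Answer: -248809838126100712/87580138139 ≈ -2.8409e+6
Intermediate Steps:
F = -8061628191/87580138139 (F = (-2192838 + 2239557)/(2233804/(-1035334) - 507545) = 46719/(2233804*(-1/1035334) - 507545) = 46719/(-1116902/517667 - 507545) = 46719/(-262740414417/517667) = 46719*(-517667/262740414417) = -8061628191/87580138139 ≈ -0.092049)
F - 1*2840939 = -8061628191/87580138139 - 1*2840939 = -8061628191/87580138139 - 2840939 = -248809838126100712/87580138139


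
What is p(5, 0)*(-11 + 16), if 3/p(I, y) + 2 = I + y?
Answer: 5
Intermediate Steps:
p(I, y) = 3/(-2 + I + y) (p(I, y) = 3/(-2 + (I + y)) = 3/(-2 + I + y))
p(5, 0)*(-11 + 16) = (3/(-2 + 5 + 0))*(-11 + 16) = (3/3)*5 = (3*(1/3))*5 = 1*5 = 5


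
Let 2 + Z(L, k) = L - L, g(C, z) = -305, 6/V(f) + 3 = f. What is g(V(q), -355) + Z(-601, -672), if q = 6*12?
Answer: -307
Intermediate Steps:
q = 72
V(f) = 6/(-3 + f)
Z(L, k) = -2 (Z(L, k) = -2 + (L - L) = -2 + 0 = -2)
g(V(q), -355) + Z(-601, -672) = -305 - 2 = -307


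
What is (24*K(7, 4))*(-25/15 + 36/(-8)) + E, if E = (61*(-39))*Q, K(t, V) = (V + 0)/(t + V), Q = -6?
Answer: 156422/11 ≈ 14220.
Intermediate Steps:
K(t, V) = V/(V + t)
E = 14274 (E = (61*(-39))*(-6) = -2379*(-6) = 14274)
(24*K(7, 4))*(-25/15 + 36/(-8)) + E = (24*(4/(4 + 7)))*(-25/15 + 36/(-8)) + 14274 = (24*(4/11))*(-25*1/15 + 36*(-⅛)) + 14274 = (24*(4*(1/11)))*(-5/3 - 9/2) + 14274 = (24*(4/11))*(-37/6) + 14274 = (96/11)*(-37/6) + 14274 = -592/11 + 14274 = 156422/11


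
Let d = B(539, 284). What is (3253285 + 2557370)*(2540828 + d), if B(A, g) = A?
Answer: 14767006865385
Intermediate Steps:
d = 539
(3253285 + 2557370)*(2540828 + d) = (3253285 + 2557370)*(2540828 + 539) = 5810655*2541367 = 14767006865385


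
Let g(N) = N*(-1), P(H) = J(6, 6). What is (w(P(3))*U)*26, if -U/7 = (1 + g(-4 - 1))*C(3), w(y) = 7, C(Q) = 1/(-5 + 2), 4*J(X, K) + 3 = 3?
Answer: 2548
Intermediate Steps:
J(X, K) = 0 (J(X, K) = -¾ + (¼)*3 = -¾ + ¾ = 0)
C(Q) = -⅓ (C(Q) = 1/(-3) = -⅓)
P(H) = 0
g(N) = -N
U = 14 (U = -7*(1 - (-4 - 1))*(-1)/3 = -7*(1 - 1*(-5))*(-1)/3 = -7*(1 + 5)*(-1)/3 = -42*(-1)/3 = -7*(-2) = 14)
(w(P(3))*U)*26 = (7*14)*26 = 98*26 = 2548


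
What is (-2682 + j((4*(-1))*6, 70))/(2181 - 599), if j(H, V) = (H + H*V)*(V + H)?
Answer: -40533/791 ≈ -51.243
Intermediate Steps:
j(H, V) = (H + V)*(H + H*V) (j(H, V) = (H + H*V)*(H + V) = (H + V)*(H + H*V))
(-2682 + j((4*(-1))*6, 70))/(2181 - 599) = (-2682 + ((4*(-1))*6)*((4*(-1))*6 + 70 + 70**2 + ((4*(-1))*6)*70))/(2181 - 599) = (-2682 + (-4*6)*(-4*6 + 70 + 4900 - 4*6*70))/1582 = (-2682 - 24*(-24 + 70 + 4900 - 24*70))*(1/1582) = (-2682 - 24*(-24 + 70 + 4900 - 1680))*(1/1582) = (-2682 - 24*3266)*(1/1582) = (-2682 - 78384)*(1/1582) = -81066*1/1582 = -40533/791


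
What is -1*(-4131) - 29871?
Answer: -25740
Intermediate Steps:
-1*(-4131) - 29871 = 4131 - 29871 = -25740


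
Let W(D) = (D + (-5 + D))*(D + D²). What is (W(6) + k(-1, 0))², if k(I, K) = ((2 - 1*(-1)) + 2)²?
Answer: 101761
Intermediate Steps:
k(I, K) = 25 (k(I, K) = ((2 + 1) + 2)² = (3 + 2)² = 5² = 25)
W(D) = (-5 + 2*D)*(D + D²)
(W(6) + k(-1, 0))² = (6*(-5 - 3*6 + 2*6²) + 25)² = (6*(-5 - 18 + 2*36) + 25)² = (6*(-5 - 18 + 72) + 25)² = (6*49 + 25)² = (294 + 25)² = 319² = 101761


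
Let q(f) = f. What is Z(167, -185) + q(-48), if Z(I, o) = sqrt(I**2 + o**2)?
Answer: -48 + sqrt(62114) ≈ 201.23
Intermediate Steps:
Z(167, -185) + q(-48) = sqrt(167**2 + (-185)**2) - 48 = sqrt(27889 + 34225) - 48 = sqrt(62114) - 48 = -48 + sqrt(62114)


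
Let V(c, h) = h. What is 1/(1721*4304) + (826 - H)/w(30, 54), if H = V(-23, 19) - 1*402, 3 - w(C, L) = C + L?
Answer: -2985095125/199993968 ≈ -14.926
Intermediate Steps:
w(C, L) = 3 - C - L (w(C, L) = 3 - (C + L) = 3 + (-C - L) = 3 - C - L)
H = -383 (H = 19 - 1*402 = 19 - 402 = -383)
1/(1721*4304) + (826 - H)/w(30, 54) = 1/(1721*4304) + (826 - 1*(-383))/(3 - 1*30 - 1*54) = (1/1721)*(1/4304) + (826 + 383)/(3 - 30 - 54) = 1/7407184 + 1209/(-81) = 1/7407184 + 1209*(-1/81) = 1/7407184 - 403/27 = -2985095125/199993968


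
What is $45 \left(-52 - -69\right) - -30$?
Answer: $795$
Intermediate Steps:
$45 \left(-52 - -69\right) - -30 = 45 \left(-52 + 69\right) + 30 = 45 \cdot 17 + 30 = 765 + 30 = 795$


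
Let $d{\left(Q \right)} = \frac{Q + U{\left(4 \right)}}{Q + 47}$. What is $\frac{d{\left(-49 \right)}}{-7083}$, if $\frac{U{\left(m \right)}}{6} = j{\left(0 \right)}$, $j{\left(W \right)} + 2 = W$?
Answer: $- \frac{61}{14166} \approx -0.0043061$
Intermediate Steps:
$j{\left(W \right)} = -2 + W$
$U{\left(m \right)} = -12$ ($U{\left(m \right)} = 6 \left(-2 + 0\right) = 6 \left(-2\right) = -12$)
$d{\left(Q \right)} = \frac{-12 + Q}{47 + Q}$ ($d{\left(Q \right)} = \frac{Q - 12}{Q + 47} = \frac{-12 + Q}{47 + Q}$)
$\frac{d{\left(-49 \right)}}{-7083} = \frac{\frac{1}{47 - 49} \left(-12 - 49\right)}{-7083} = \frac{1}{-2} \left(-61\right) \left(- \frac{1}{7083}\right) = \left(- \frac{1}{2}\right) \left(-61\right) \left(- \frac{1}{7083}\right) = \frac{61}{2} \left(- \frac{1}{7083}\right) = - \frac{61}{14166}$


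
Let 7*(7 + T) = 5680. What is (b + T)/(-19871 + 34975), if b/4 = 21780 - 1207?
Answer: 581675/105728 ≈ 5.5016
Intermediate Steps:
T = 5631/7 (T = -7 + (1/7)*5680 = -7 + 5680/7 = 5631/7 ≈ 804.43)
b = 82292 (b = 4*(21780 - 1207) = 4*20573 = 82292)
(b + T)/(-19871 + 34975) = (82292 + 5631/7)/(-19871 + 34975) = (581675/7)/15104 = (581675/7)*(1/15104) = 581675/105728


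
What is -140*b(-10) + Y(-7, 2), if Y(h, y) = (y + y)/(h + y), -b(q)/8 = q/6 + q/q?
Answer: -11212/15 ≈ -747.47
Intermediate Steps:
b(q) = -8 - 4*q/3 (b(q) = -8*(q/6 + q/q) = -8*(q*(1/6) + 1) = -8*(q/6 + 1) = -8*(1 + q/6) = -8 - 4*q/3)
Y(h, y) = 2*y/(h + y) (Y(h, y) = (2*y)/(h + y) = 2*y/(h + y))
-140*b(-10) + Y(-7, 2) = -140*(-8 - 4/3*(-10)) + 2*2/(-7 + 2) = -140*(-8 + 40/3) + 2*2/(-5) = -140*16/3 + 2*2*(-1/5) = -2240/3 - 4/5 = -11212/15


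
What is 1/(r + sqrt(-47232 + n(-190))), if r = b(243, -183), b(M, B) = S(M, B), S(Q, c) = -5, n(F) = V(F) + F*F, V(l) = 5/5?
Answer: -5/11156 - I*sqrt(11131)/11156 ≈ -0.00044819 - 0.0094571*I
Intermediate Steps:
V(l) = 1 (V(l) = 5*(1/5) = 1)
n(F) = 1 + F**2 (n(F) = 1 + F*F = 1 + F**2)
b(M, B) = -5
r = -5
1/(r + sqrt(-47232 + n(-190))) = 1/(-5 + sqrt(-47232 + (1 + (-190)**2))) = 1/(-5 + sqrt(-47232 + (1 + 36100))) = 1/(-5 + sqrt(-47232 + 36101)) = 1/(-5 + sqrt(-11131)) = 1/(-5 + I*sqrt(11131))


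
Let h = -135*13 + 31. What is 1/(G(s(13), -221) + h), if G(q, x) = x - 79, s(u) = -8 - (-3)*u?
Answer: -1/2024 ≈ -0.00049407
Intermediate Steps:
s(u) = -8 + 3*u
G(q, x) = -79 + x
h = -1724 (h = -1755 + 31 = -1724)
1/(G(s(13), -221) + h) = 1/((-79 - 221) - 1724) = 1/(-300 - 1724) = 1/(-2024) = -1/2024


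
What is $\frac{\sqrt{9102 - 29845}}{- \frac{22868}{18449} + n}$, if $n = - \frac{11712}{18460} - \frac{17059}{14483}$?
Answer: $- \frac{176159077315 i \sqrt{20743}}{537609626943} \approx - 47.193 i$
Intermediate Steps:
$n = - \frac{17304787}{9548435}$ ($n = \left(-11712\right) \frac{1}{18460} - \frac{2437}{2069} = - \frac{2928}{4615} - \frac{2437}{2069} = - \frac{17304787}{9548435} \approx -1.8123$)
$\frac{\sqrt{9102 - 29845}}{- \frac{22868}{18449} + n} = \frac{\sqrt{9102 - 29845}}{- \frac{22868}{18449} - \frac{17304787}{9548435}} = \frac{\sqrt{-20743}}{\left(-22868\right) \frac{1}{18449} - \frac{17304787}{9548435}} = \frac{i \sqrt{20743}}{- \frac{22868}{18449} - \frac{17304787}{9548435}} = \frac{i \sqrt{20743}}{- \frac{537609626943}{176159077315}} = i \sqrt{20743} \left(- \frac{176159077315}{537609626943}\right) = - \frac{176159077315 i \sqrt{20743}}{537609626943}$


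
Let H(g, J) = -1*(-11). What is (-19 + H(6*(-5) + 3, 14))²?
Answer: 64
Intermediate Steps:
H(g, J) = 11
(-19 + H(6*(-5) + 3, 14))² = (-19 + 11)² = (-8)² = 64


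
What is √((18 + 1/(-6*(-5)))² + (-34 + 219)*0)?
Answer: 541/30 ≈ 18.033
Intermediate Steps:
√((18 + 1/(-6*(-5)))² + (-34 + 219)*0) = √((18 + 1/30)² + 185*0) = √((18 + 1*(1/30))² + 0) = √((18 + 1/30)² + 0) = √((541/30)² + 0) = √(292681/900 + 0) = √(292681/900) = 541/30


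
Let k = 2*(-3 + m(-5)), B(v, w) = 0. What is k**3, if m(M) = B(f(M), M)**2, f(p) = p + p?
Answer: -216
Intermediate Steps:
f(p) = 2*p
m(M) = 0 (m(M) = 0**2 = 0)
k = -6 (k = 2*(-3 + 0) = 2*(-3) = -6)
k**3 = (-6)**3 = -216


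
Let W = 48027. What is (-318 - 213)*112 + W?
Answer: -11445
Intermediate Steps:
(-318 - 213)*112 + W = (-318 - 213)*112 + 48027 = -531*112 + 48027 = -59472 + 48027 = -11445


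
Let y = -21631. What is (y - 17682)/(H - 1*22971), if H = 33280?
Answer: -39313/10309 ≈ -3.8135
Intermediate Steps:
(y - 17682)/(H - 1*22971) = (-21631 - 17682)/(33280 - 1*22971) = -39313/(33280 - 22971) = -39313/10309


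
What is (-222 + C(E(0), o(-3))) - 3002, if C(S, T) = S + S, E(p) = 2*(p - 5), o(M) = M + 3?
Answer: -3244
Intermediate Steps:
o(M) = 3 + M
E(p) = -10 + 2*p (E(p) = 2*(-5 + p) = -10 + 2*p)
C(S, T) = 2*S
(-222 + C(E(0), o(-3))) - 3002 = (-222 + 2*(-10 + 2*0)) - 3002 = (-222 + 2*(-10 + 0)) - 3002 = (-222 + 2*(-10)) - 3002 = (-222 - 20) - 3002 = -242 - 3002 = -3244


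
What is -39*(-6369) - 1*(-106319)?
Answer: 354710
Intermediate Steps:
-39*(-6369) - 1*(-106319) = 248391 + 106319 = 354710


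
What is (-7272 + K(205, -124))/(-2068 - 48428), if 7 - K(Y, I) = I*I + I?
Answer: 22517/50496 ≈ 0.44592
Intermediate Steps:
K(Y, I) = 7 - I - I**2 (K(Y, I) = 7 - (I*I + I) = 7 - (I**2 + I) = 7 - (I + I**2) = 7 + (-I - I**2) = 7 - I - I**2)
(-7272 + K(205, -124))/(-2068 - 48428) = (-7272 + (7 - 1*(-124) - 1*(-124)**2))/(-2068 - 48428) = (-7272 + (7 + 124 - 1*15376))/(-50496) = (-7272 + (7 + 124 - 15376))*(-1/50496) = (-7272 - 15245)*(-1/50496) = -22517*(-1/50496) = 22517/50496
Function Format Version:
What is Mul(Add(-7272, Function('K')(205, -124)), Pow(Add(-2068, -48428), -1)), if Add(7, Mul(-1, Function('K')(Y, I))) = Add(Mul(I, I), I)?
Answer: Rational(22517, 50496) ≈ 0.44592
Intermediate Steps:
Function('K')(Y, I) = Add(7, Mul(-1, I), Mul(-1, Pow(I, 2))) (Function('K')(Y, I) = Add(7, Mul(-1, Add(Mul(I, I), I))) = Add(7, Mul(-1, Add(Pow(I, 2), I))) = Add(7, Mul(-1, Add(I, Pow(I, 2)))) = Add(7, Add(Mul(-1, I), Mul(-1, Pow(I, 2)))) = Add(7, Mul(-1, I), Mul(-1, Pow(I, 2))))
Mul(Add(-7272, Function('K')(205, -124)), Pow(Add(-2068, -48428), -1)) = Mul(Add(-7272, Add(7, Mul(-1, -124), Mul(-1, Pow(-124, 2)))), Pow(Add(-2068, -48428), -1)) = Mul(Add(-7272, Add(7, 124, Mul(-1, 15376))), Pow(-50496, -1)) = Mul(Add(-7272, Add(7, 124, -15376)), Rational(-1, 50496)) = Mul(Add(-7272, -15245), Rational(-1, 50496)) = Mul(-22517, Rational(-1, 50496)) = Rational(22517, 50496)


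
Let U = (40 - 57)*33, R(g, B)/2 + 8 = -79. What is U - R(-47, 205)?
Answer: -387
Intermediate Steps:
R(g, B) = -174 (R(g, B) = -16 + 2*(-79) = -16 - 158 = -174)
U = -561 (U = -17*33 = -561)
U - R(-47, 205) = -561 - 1*(-174) = -561 + 174 = -387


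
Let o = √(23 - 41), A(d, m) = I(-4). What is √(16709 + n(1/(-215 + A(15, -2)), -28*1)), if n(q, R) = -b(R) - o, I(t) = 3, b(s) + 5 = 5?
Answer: √(16709 - 3*I*√2) ≈ 129.26 - 0.016*I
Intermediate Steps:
b(s) = 0 (b(s) = -5 + 5 = 0)
A(d, m) = 3
o = 3*I*√2 (o = √(-18) = 3*I*√2 ≈ 4.2426*I)
n(q, R) = -3*I*√2 (n(q, R) = -1*0 - 3*I*√2 = 0 - 3*I*√2 = -3*I*√2)
√(16709 + n(1/(-215 + A(15, -2)), -28*1)) = √(16709 - 3*I*√2)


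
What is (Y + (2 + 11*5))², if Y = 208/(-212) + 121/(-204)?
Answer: 359116143169/116899344 ≈ 3072.0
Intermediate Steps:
Y = -17021/10812 (Y = 208*(-1/212) + 121*(-1/204) = -52/53 - 121/204 = -17021/10812 ≈ -1.5743)
(Y + (2 + 11*5))² = (-17021/10812 + (2 + 11*5))² = (-17021/10812 + (2 + 55))² = (-17021/10812 + 57)² = (599263/10812)² = 359116143169/116899344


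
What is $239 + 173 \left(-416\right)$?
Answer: $-71729$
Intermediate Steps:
$239 + 173 \left(-416\right) = 239 - 71968 = -71729$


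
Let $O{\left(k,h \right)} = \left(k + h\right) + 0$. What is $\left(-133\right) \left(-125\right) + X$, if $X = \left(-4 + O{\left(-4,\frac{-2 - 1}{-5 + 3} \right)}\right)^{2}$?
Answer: $\frac{66669}{4} \approx 16667.0$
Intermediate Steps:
$O{\left(k,h \right)} = h + k$ ($O{\left(k,h \right)} = \left(h + k\right) + 0 = h + k$)
$X = \frac{169}{4}$ ($X = \left(-4 - \left(4 - \frac{-2 - 1}{-5 + 3}\right)\right)^{2} = \left(-4 - \left(4 + \frac{3}{-2}\right)\right)^{2} = \left(-4 - \frac{5}{2}\right)^{2} = \left(- \frac{13}{2}\right)^{2} = \frac{169}{4} \approx 42.25$)
$\left(-133\right) \left(-125\right) + X = \left(-133\right) \left(-125\right) + \frac{169}{4} = 16625 + \frac{169}{4} = \frac{66669}{4}$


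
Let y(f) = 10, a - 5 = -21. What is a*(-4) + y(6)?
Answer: 74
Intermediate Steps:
a = -16 (a = 5 - 21 = -16)
a*(-4) + y(6) = -16*(-4) + 10 = 64 + 10 = 74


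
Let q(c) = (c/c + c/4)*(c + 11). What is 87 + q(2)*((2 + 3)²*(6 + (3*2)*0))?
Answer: 3012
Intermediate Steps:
q(c) = (1 + c/4)*(11 + c) (q(c) = (1 + c*(¼))*(11 + c) = (1 + c/4)*(11 + c))
87 + q(2)*((2 + 3)²*(6 + (3*2)*0)) = 87 + (11 + (¼)*2² + (15/4)*2)*((2 + 3)²*(6 + (3*2)*0)) = 87 + (11 + (¼)*4 + 15/2)*(5²*(6 + 6*0)) = 87 + (11 + 1 + 15/2)*(25*(6 + 0)) = 87 + 39*(25*6)/2 = 87 + (39/2)*150 = 87 + 2925 = 3012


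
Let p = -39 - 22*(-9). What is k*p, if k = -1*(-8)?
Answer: 1272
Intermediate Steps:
p = 159 (p = -39 + 198 = 159)
k = 8
k*p = 8*159 = 1272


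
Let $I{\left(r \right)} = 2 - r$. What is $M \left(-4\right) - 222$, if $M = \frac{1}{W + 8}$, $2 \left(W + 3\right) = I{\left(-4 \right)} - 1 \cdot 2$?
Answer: $- \frac{1558}{7} \approx -222.57$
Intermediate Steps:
$W = -1$ ($W = -3 + \frac{\left(2 - -4\right) - 1 \cdot 2}{2} = -3 + \frac{\left(2 + 4\right) - 2}{2} = -3 + \frac{6 - 2}{2} = -3 + \frac{1}{2} \cdot 4 = -3 + 2 = -1$)
$M = \frac{1}{7}$ ($M = \frac{1}{-1 + 8} = \frac{1}{7} \approx 0.14286$)
$M \left(-4\right) - 222 = \frac{1}{7} \left(-4\right) - 222 = - \frac{4}{7} - 222 = - \frac{1558}{7}$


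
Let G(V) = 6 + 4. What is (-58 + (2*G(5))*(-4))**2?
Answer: 19044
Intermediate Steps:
G(V) = 10
(-58 + (2*G(5))*(-4))**2 = (-58 + (2*10)*(-4))**2 = (-58 + 20*(-4))**2 = (-58 - 80)**2 = (-138)**2 = 19044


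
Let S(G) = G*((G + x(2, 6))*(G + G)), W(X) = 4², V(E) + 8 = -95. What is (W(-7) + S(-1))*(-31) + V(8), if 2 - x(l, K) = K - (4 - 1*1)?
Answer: -475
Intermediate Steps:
V(E) = -103 (V(E) = -8 - 95 = -103)
x(l, K) = 5 - K (x(l, K) = 2 - (K - (4 - 1*1)) = 2 - (K - (4 - 1)) = 2 - (K - 1*3) = 2 - (K - 3) = 2 - (-3 + K) = 2 + (3 - K) = 5 - K)
W(X) = 16
S(G) = 2*G²*(-1 + G) (S(G) = G*((G + (5 - 1*6))*(G + G)) = G*((G + (5 - 6))*(2*G)) = G*((G - 1)*(2*G)) = G*((-1 + G)*(2*G)) = G*(2*G*(-1 + G)) = 2*G²*(-1 + G))
(W(-7) + S(-1))*(-31) + V(8) = (16 + 2*(-1)²*(-1 - 1))*(-31) - 103 = (16 + 2*1*(-2))*(-31) - 103 = (16 - 4)*(-31) - 103 = 12*(-31) - 103 = -372 - 103 = -475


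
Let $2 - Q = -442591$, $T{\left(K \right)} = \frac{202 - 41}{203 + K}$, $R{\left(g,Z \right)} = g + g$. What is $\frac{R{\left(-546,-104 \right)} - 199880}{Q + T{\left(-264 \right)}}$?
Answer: $- \frac{3064823}{6749503} \approx -0.45408$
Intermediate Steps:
$R{\left(g,Z \right)} = 2 g$
$T{\left(K \right)} = \frac{161}{203 + K}$
$Q = 442593$ ($Q = 2 - -442591 = 2 + 442591 = 442593$)
$\frac{R{\left(-546,-104 \right)} - 199880}{Q + T{\left(-264 \right)}} = \frac{2 \left(-546\right) - 199880}{442593 + \frac{161}{203 - 264}} = \frac{-1092 - 199880}{442593 + \frac{161}{-61}} = - \frac{200972}{442593 + 161 \left(- \frac{1}{61}\right)} = - \frac{200972}{442593 - \frac{161}{61}} = - \frac{200972}{\frac{26998012}{61}} = \left(-200972\right) \frac{61}{26998012} = - \frac{3064823}{6749503}$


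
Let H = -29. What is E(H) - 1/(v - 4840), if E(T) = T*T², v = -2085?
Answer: -168893824/6925 ≈ -24389.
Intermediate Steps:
E(T) = T³
E(H) - 1/(v - 4840) = (-29)³ - 1/(-2085 - 4840) = -24389 - 1/(-6925) = -24389 - 1*(-1/6925) = -24389 + 1/6925 = -168893824/6925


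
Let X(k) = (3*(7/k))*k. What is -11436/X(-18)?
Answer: -3812/7 ≈ -544.57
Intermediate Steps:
X(k) = 21 (X(k) = (21/k)*k = 21)
-11436/X(-18) = -11436/21 = -11436*1/21 = -3812/7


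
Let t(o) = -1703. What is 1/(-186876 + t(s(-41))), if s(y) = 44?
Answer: -1/188579 ≈ -5.3028e-6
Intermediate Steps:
1/(-186876 + t(s(-41))) = 1/(-186876 - 1703) = 1/(-188579) = -1/188579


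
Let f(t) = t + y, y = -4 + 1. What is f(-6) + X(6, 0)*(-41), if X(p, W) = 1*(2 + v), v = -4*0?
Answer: -91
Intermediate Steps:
y = -3
v = 0
f(t) = -3 + t (f(t) = t - 3 = -3 + t)
X(p, W) = 2 (X(p, W) = 1*(2 + 0) = 1*2 = 2)
f(-6) + X(6, 0)*(-41) = (-3 - 6) + 2*(-41) = -9 - 82 = -91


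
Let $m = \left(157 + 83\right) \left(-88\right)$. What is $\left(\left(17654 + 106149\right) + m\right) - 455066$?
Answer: $-352383$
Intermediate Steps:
$m = -21120$ ($m = 240 \left(-88\right) = -21120$)
$\left(\left(17654 + 106149\right) + m\right) - 455066 = \left(\left(17654 + 106149\right) - 21120\right) - 455066 = \left(123803 - 21120\right) - 455066 = 102683 - 455066 = -352383$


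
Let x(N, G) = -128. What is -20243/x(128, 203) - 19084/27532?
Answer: 138721881/881024 ≈ 157.46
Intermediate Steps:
-20243/x(128, 203) - 19084/27532 = -20243/(-128) - 19084/27532 = -20243*(-1/128) - 19084*1/27532 = 20243/128 - 4771/6883 = 138721881/881024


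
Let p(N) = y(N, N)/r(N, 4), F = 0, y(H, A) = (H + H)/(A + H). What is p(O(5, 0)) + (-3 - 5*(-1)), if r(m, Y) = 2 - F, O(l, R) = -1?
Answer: 5/2 ≈ 2.5000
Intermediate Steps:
y(H, A) = 2*H/(A + H) (y(H, A) = (2*H)/(A + H) = 2*H/(A + H))
r(m, Y) = 2 (r(m, Y) = 2 - 1*0 = 2 + 0 = 2)
p(N) = 1/2 (p(N) = (2*N/(N + N))/2 = (2*N/((2*N)))*(1/2) = (2*N*(1/(2*N)))*(1/2) = 1*(1/2) = 1/2)
p(O(5, 0)) + (-3 - 5*(-1)) = 1/2 + (-3 - 5*(-1)) = 1/2 + (-3 + 5) = 1/2 + 2 = 5/2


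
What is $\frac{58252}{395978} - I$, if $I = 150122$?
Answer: $- \frac{29722475532}{197989} \approx -1.5012 \cdot 10^{5}$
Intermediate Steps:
$\frac{58252}{395978} - I = \frac{58252}{395978} - 150122 = 58252 \cdot \frac{1}{395978} - 150122 = \frac{29126}{197989} - 150122 = - \frac{29722475532}{197989}$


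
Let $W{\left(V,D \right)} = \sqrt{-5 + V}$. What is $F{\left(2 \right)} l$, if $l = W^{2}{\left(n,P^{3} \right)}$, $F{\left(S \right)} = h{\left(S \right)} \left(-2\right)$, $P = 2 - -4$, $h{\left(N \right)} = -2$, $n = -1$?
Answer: $-24$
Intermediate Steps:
$P = 6$ ($P = 2 + 4 = 6$)
$F{\left(S \right)} = 4$ ($F{\left(S \right)} = \left(-2\right) \left(-2\right) = 4$)
$l = -6$ ($l = \left(\sqrt{-5 - 1}\right)^{2} = \left(\sqrt{-6}\right)^{2} = \left(i \sqrt{6}\right)^{2} = -6$)
$F{\left(2 \right)} l = 4 \left(-6\right) = -24$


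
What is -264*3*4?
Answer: -3168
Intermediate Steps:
-264*3*4 = -44*18*4 = -792*4 = -3168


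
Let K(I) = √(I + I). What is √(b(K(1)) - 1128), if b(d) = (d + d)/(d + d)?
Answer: 7*I*√23 ≈ 33.571*I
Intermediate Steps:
K(I) = √2*√I (K(I) = √(2*I) = √2*√I)
b(d) = 1 (b(d) = (2*d)/((2*d)) = (2*d)*(1/(2*d)) = 1)
√(b(K(1)) - 1128) = √(1 - 1128) = √(-1127) = 7*I*√23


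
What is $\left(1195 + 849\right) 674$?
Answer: $1377656$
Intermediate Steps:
$\left(1195 + 849\right) 674 = 2044 \cdot 674 = 1377656$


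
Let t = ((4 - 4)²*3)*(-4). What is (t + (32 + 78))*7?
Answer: 770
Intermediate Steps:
t = 0 (t = (0²*3)*(-4) = (0*3)*(-4) = 0*(-4) = 0)
(t + (32 + 78))*7 = (0 + (32 + 78))*7 = (0 + 110)*7 = 110*7 = 770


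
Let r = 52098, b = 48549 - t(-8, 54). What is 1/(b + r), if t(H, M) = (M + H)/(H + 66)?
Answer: 29/2918740 ≈ 9.9358e-6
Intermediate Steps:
t(H, M) = (H + M)/(66 + H)
b = 1407898/29 (b = 48549 - (-8 + 54)/(66 - 8) = 48549 - 46/58 = 48549 - 1*23/29 = 48549 - 23/29 = 1407898/29 ≈ 48548.)
1/(b + r) = 1/(1407898/29 + 52098) = 1/(2918740/29) = 29/2918740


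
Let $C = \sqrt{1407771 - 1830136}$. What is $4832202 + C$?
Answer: $4832202 + i \sqrt{422365} \approx 4.8322 \cdot 10^{6} + 649.9 i$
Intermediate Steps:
$C = i \sqrt{422365}$ ($C = \sqrt{-422365} = i \sqrt{422365} \approx 649.9 i$)
$4832202 + C = 4832202 + i \sqrt{422365}$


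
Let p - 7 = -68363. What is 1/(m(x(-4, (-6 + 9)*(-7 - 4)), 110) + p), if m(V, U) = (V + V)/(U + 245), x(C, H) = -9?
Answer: -355/24266398 ≈ -1.4629e-5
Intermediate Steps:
m(V, U) = 2*V/(245 + U) (m(V, U) = (2*V)/(245 + U) = 2*V/(245 + U))
p = -68356 (p = 7 - 68363 = -68356)
1/(m(x(-4, (-6 + 9)*(-7 - 4)), 110) + p) = 1/(2*(-9)/(245 + 110) - 68356) = 1/(2*(-9)/355 - 68356) = 1/(2*(-9)*(1/355) - 68356) = 1/(-18/355 - 68356) = 1/(-24266398/355) = -355/24266398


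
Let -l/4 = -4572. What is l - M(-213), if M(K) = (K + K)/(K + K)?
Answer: 18287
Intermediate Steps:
l = 18288 (l = -4*(-4572) = 18288)
M(K) = 1 (M(K) = (2*K)/((2*K)) = (2*K)*(1/(2*K)) = 1)
l - M(-213) = 18288 - 1*1 = 18288 - 1 = 18287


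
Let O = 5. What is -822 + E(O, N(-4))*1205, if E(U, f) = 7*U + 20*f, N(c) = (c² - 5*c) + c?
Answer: 812553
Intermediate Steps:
N(c) = c² - 4*c
-822 + E(O, N(-4))*1205 = -822 + (7*5 + 20*(-4*(-4 - 4)))*1205 = -822 + (35 + 20*(-4*(-8)))*1205 = -822 + (35 + 20*32)*1205 = -822 + (35 + 640)*1205 = -822 + 675*1205 = -822 + 813375 = 812553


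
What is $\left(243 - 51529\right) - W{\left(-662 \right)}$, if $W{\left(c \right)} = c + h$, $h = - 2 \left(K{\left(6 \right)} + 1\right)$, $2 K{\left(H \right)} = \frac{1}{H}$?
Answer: $- \frac{303731}{6} \approx -50622.0$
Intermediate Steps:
$K{\left(H \right)} = \frac{1}{2 H}$
$h = - \frac{13}{6}$ ($h = - 2 \left(\frac{1}{2 \cdot 6} + 1\right) = - 2 \left(\frac{1}{2} \cdot \frac{1}{6} + 1\right) = - 2 \left(\frac{1}{12} + 1\right) = \left(-2\right) \frac{13}{12} = - \frac{13}{6} \approx -2.1667$)
$W{\left(c \right)} = - \frac{13}{6} + c$ ($W{\left(c \right)} = c - \frac{13}{6} = - \frac{13}{6} + c$)
$\left(243 - 51529\right) - W{\left(-662 \right)} = \left(243 - 51529\right) - \left(- \frac{13}{6} - 662\right) = \left(243 - 51529\right) - - \frac{3985}{6} = -51286 + \frac{3985}{6} = - \frac{303731}{6}$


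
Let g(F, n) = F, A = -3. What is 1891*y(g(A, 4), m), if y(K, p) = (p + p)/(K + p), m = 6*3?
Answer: 22692/5 ≈ 4538.4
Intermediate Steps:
m = 18
y(K, p) = 2*p/(K + p) (y(K, p) = (2*p)/(K + p) = 2*p/(K + p))
1891*y(g(A, 4), m) = 1891*(2*18/(-3 + 18)) = 1891*(2*18/15) = 1891*(2*18*(1/15)) = 1891*(12/5) = 22692/5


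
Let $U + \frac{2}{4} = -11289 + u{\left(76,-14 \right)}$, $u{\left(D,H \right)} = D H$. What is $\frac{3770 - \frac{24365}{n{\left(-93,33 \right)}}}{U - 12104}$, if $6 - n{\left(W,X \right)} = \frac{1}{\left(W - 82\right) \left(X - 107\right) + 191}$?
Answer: $\frac{9173926}{771340635} \approx 0.011893$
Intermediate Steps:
$n{\left(W,X \right)} = 6 - \frac{1}{191 + \left(-107 + X\right) \left(-82 + W\right)}$ ($n{\left(W,X \right)} = 6 - \frac{1}{\left(W - 82\right) \left(X - 107\right) + 191} = 6 - \frac{1}{\left(-82 + W\right) \left(-107 + X\right) + 191} = 6 - \frac{1}{\left(-107 + X\right) \left(-82 + W\right) + 191} = 6 - \frac{1}{191 + \left(-107 + X\right) \left(-82 + W\right)}$)
$U = - \frac{24707}{2}$ ($U = - \frac{1}{2} + \left(-11289 + 76 \left(-14\right)\right) = - \frac{1}{2} - 12353 = - \frac{24707}{2} \approx -12354.0$)
$\frac{3770 - \frac{24365}{n{\left(-93,33 \right)}}}{U - 12104} = \frac{3770 - \frac{24365}{\frac{1}{8965 - -9951 - 2706 - 3069} \left(53789 - -59706 - 16236 + 6 \left(-93\right) 33\right)}}{- \frac{24707}{2} - 12104} = \frac{3770 - \frac{24365}{\frac{1}{8965 + 9951 - 2706 - 3069} \left(53789 + 59706 - 16236 - 18414\right)}}{- \frac{48915}{2}} = \left(3770 - \frac{24365}{\frac{1}{13141} \cdot 78845}\right) \left(- \frac{2}{48915}\right) = \left(3770 - \frac{24365}{\frac{78845}{13141}}\right) \left(- \frac{2}{48915}\right) = \left(3770 - \frac{64036093}{15769}\right) \left(- \frac{2}{48915}\right) = \left(- \frac{4586963}{15769}\right) \left(- \frac{2}{48915}\right) = \frac{9173926}{771340635}$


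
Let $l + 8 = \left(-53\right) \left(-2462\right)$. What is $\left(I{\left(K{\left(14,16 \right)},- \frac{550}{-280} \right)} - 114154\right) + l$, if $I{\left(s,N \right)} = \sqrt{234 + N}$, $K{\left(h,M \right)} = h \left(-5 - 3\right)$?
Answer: $16324 + \frac{\sqrt{46249}}{14} \approx 16339.0$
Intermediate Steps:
$K{\left(h,M \right)} = - 8 h$ ($K{\left(h,M \right)} = h \left(-5 - 3\right) = h \left(-8\right) = - 8 h$)
$l = 130478$ ($l = -8 - -130486 = -8 + 130486 = 130478$)
$\left(I{\left(K{\left(14,16 \right)},- \frac{550}{-280} \right)} - 114154\right) + l = \left(\sqrt{234 - \frac{550}{-280}} - 114154\right) + 130478 = \left(\sqrt{234 - - \frac{55}{28}} - 114154\right) + 130478 = \left(\sqrt{234 + \frac{55}{28}} - 114154\right) + 130478 = \left(\sqrt{\frac{6607}{28}} - 114154\right) + 130478 = \left(\frac{\sqrt{46249}}{14} - 114154\right) + 130478 = \left(-114154 + \frac{\sqrt{46249}}{14}\right) + 130478 = 16324 + \frac{\sqrt{46249}}{14}$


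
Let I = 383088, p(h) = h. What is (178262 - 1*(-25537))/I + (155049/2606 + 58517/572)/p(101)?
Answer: 5128214997117/2403140266384 ≈ 2.1340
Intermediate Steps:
(178262 - 1*(-25537))/I + (155049/2606 + 58517/572)/p(101) = (178262 - 1*(-25537))/383088 + (155049/2606 + 58517/572)/101 = (178262 + 25537)*(1/383088) + (155049*(1/2606) + 58517*(1/572))*(1/101) = 203799*(1/383088) + (155049/2606 + 58517/572)*(1/101) = 67933/127696 + (120591665/745316)*(1/101) = 67933/127696 + 120591665/75276916 = 5128214997117/2403140266384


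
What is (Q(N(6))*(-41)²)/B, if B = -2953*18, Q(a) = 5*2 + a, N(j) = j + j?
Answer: -18491/26577 ≈ -0.69575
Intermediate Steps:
N(j) = 2*j
Q(a) = 10 + a
B = -53154
(Q(N(6))*(-41)²)/B = ((10 + 2*6)*(-41)²)/(-53154) = ((10 + 12)*1681)*(-1/53154) = (22*1681)*(-1/53154) = 36982*(-1/53154) = -18491/26577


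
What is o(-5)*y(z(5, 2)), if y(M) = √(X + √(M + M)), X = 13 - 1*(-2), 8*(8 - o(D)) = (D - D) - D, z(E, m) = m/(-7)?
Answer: 59*√(735 + 14*I*√7)/56 ≈ 28.572 + 0.7195*I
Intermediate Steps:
z(E, m) = -m/7 (z(E, m) = m*(-⅐) = -m/7)
o(D) = 8 + D/8 (o(D) = 8 - ((D - D) - D)/8 = 8 - (0 - D)/8 = 8 - (-1)*D/8 = 8 + D/8)
X = 15 (X = 13 + 2 = 15)
y(M) = √(15 + √2*√M) (y(M) = √(15 + √(M + M)) = √(15 + √(2*M)) = √(15 + √2*√M))
o(-5)*y(z(5, 2)) = (8 + (⅛)*(-5))*√(15 + √2*√(-⅐*2)) = (8 - 5/8)*√(15 + √2*√(-2/7)) = 59*√(15 + √2*(I*√14/7))/8 = 59*√(15 + 2*I*√7/7)/8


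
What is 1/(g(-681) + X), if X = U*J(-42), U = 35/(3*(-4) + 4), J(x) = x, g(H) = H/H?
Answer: 4/739 ≈ 0.0054127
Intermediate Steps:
g(H) = 1
U = -35/8 (U = 35/(-12 + 4) = 35/(-8) = 35*(-1/8) = -35/8 ≈ -4.3750)
X = 735/4 (X = -35/8*(-42) = 735/4 ≈ 183.75)
1/(g(-681) + X) = 1/(1 + 735/4) = 1/(739/4) = 4/739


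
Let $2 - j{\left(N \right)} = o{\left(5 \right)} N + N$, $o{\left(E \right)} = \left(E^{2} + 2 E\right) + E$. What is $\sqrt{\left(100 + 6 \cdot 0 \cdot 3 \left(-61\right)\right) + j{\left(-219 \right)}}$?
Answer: $3 \sqrt{1009} \approx 95.294$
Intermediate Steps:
$o{\left(E \right)} = E^{2} + 3 E$
$j{\left(N \right)} = 2 - 41 N$ ($j{\left(N \right)} = 2 - \left(5 \left(3 + 5\right) N + N\right) = 2 - \left(5 \cdot 8 N + N\right) = 2 - \left(40 N + N\right) = 2 - 41 N$)
$\sqrt{\left(100 + 6 \cdot 0 \cdot 3 \left(-61\right)\right) + j{\left(-219 \right)}} = \sqrt{\left(100 + 6 \cdot 0 \cdot 3 \left(-61\right)\right) + \left(2 - -8979\right)} = \sqrt{\left(100 + 0 \cdot 3 \left(-61\right)\right) + \left(2 + 8979\right)} = \sqrt{\left(100 + 0 \left(-61\right)\right) + 8981} = \sqrt{\left(100 + 0\right) + 8981} = \sqrt{100 + 8981} = \sqrt{9081} = 3 \sqrt{1009}$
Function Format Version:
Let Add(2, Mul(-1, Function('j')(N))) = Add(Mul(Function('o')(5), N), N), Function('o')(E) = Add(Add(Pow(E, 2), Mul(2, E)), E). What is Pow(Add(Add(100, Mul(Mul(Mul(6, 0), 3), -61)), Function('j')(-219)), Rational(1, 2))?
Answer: Mul(3, Pow(1009, Rational(1, 2))) ≈ 95.294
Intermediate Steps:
Function('o')(E) = Add(Pow(E, 2), Mul(3, E))
Function('j')(N) = Add(2, Mul(-41, N)) (Function('j')(N) = Add(2, Mul(-1, Add(Mul(Mul(5, Add(3, 5)), N), N))) = Add(2, Mul(-1, Add(Mul(Mul(5, 8), N), N))) = Add(2, Mul(-1, Add(Mul(40, N), N))) = Add(2, Mul(-1, Mul(41, N))) = Add(2, Mul(-41, N)))
Pow(Add(Add(100, Mul(Mul(Mul(6, 0), 3), -61)), Function('j')(-219)), Rational(1, 2)) = Pow(Add(Add(100, Mul(Mul(Mul(6, 0), 3), -61)), Add(2, Mul(-41, -219))), Rational(1, 2)) = Pow(Add(Add(100, Mul(Mul(0, 3), -61)), Add(2, 8979)), Rational(1, 2)) = Pow(Add(Add(100, Mul(0, -61)), 8981), Rational(1, 2)) = Pow(Add(Add(100, 0), 8981), Rational(1, 2)) = Pow(Add(100, 8981), Rational(1, 2)) = Pow(9081, Rational(1, 2)) = Mul(3, Pow(1009, Rational(1, 2)))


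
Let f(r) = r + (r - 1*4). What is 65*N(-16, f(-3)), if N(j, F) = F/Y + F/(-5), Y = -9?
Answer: 1820/9 ≈ 202.22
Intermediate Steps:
f(r) = -4 + 2*r (f(r) = r + (r - 4) = r + (-4 + r) = -4 + 2*r)
N(j, F) = -14*F/45 (N(j, F) = F/(-9) + F/(-5) = F*(-1/9) + F*(-1/5) = -F/9 - F/5 = -14*F/45)
65*N(-16, f(-3)) = 65*(-14*(-4 + 2*(-3))/45) = 65*(-14*(-4 - 6)/45) = 65*(-14/45*(-10)) = 65*(28/9) = 1820/9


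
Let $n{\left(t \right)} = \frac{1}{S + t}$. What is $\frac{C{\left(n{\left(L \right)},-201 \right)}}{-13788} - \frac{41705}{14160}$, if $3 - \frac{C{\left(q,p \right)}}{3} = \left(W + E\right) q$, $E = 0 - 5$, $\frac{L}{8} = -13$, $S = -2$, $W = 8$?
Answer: $- \frac{169351837}{57486768} \approx -2.9459$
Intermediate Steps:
$L = -104$ ($L = 8 \left(-13\right) = -104$)
$E = -5$
$n{\left(t \right)} = \frac{1}{-2 + t}$
$C{\left(q,p \right)} = 9 - 9 q$ ($C{\left(q,p \right)} = 9 - 3 \left(8 - 5\right) q = 9 - 3 \cdot 3 q = 9 - 9 q$)
$\frac{C{\left(n{\left(L \right)},-201 \right)}}{-13788} - \frac{41705}{14160} = \frac{9 - \frac{9}{-2 - 104}}{-13788} - \frac{41705}{14160} = \left(9 - \frac{9}{-106}\right) \left(- \frac{1}{13788}\right) - \frac{8341}{2832} = \left(9 - - \frac{9}{106}\right) \left(- \frac{1}{13788}\right) - \frac{8341}{2832} = \left(9 + \frac{9}{106}\right) \left(- \frac{1}{13788}\right) - \frac{8341}{2832} = \frac{963}{106} \left(- \frac{1}{13788}\right) - \frac{8341}{2832} = - \frac{107}{162392} - \frac{8341}{2832} = - \frac{169351837}{57486768}$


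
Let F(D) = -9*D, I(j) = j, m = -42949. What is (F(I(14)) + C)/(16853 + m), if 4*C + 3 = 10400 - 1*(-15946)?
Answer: -25839/104384 ≈ -0.24754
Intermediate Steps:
C = 26343/4 (C = -3/4 + (10400 - 1*(-15946))/4 = -3/4 + (10400 + 15946)/4 = -3/4 + (1/4)*26346 = -3/4 + 13173/2 = 26343/4 ≈ 6585.8)
(F(I(14)) + C)/(16853 + m) = (-9*14 + 26343/4)/(16853 - 42949) = (-126 + 26343/4)/(-26096) = (25839/4)*(-1/26096) = -25839/104384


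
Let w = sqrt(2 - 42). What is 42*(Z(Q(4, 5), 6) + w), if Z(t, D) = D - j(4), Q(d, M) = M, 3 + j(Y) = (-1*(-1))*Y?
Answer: 210 + 84*I*sqrt(10) ≈ 210.0 + 265.63*I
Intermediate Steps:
w = 2*I*sqrt(10) (w = sqrt(-40) = 2*I*sqrt(10) ≈ 6.3246*I)
j(Y) = -3 + Y (j(Y) = -3 + (-1*(-1))*Y = -3 + 1*Y = -3 + Y)
Z(t, D) = -1 + D (Z(t, D) = D - (-3 + 4) = D - 1*1 = D - 1 = -1 + D)
42*(Z(Q(4, 5), 6) + w) = 42*((-1 + 6) + 2*I*sqrt(10)) = 42*(5 + 2*I*sqrt(10)) = 210 + 84*I*sqrt(10)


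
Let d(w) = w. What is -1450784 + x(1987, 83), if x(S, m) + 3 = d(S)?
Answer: -1448800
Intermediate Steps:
x(S, m) = -3 + S
-1450784 + x(1987, 83) = -1450784 + (-3 + 1987) = -1450784 + 1984 = -1448800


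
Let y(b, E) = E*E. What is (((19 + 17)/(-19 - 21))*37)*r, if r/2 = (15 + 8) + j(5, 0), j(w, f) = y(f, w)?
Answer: -15984/5 ≈ -3196.8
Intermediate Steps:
y(b, E) = E²
j(w, f) = w²
r = 96 (r = 2*((15 + 8) + 5²) = 2*(23 + 25) = 2*48 = 96)
(((19 + 17)/(-19 - 21))*37)*r = (((19 + 17)/(-19 - 21))*37)*96 = ((36/(-40))*37)*96 = ((36*(-1/40))*37)*96 = -9/10*37*96 = -333/10*96 = -15984/5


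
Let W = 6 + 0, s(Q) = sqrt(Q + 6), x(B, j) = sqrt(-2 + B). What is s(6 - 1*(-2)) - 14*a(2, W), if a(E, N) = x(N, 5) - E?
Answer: sqrt(14) ≈ 3.7417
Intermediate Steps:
s(Q) = sqrt(6 + Q)
W = 6
a(E, N) = sqrt(-2 + N) - E
s(6 - 1*(-2)) - 14*a(2, W) = sqrt(6 + (6 - 1*(-2))) - 14*(sqrt(-2 + 6) - 1*2) = sqrt(6 + (6 + 2)) - 14*(sqrt(4) - 2) = sqrt(6 + 8) - 14*(2 - 2) = sqrt(14) - 14*0 = sqrt(14) + 0 = sqrt(14)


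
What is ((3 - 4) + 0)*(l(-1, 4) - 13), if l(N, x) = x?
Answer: 9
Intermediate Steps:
((3 - 4) + 0)*(l(-1, 4) - 13) = ((3 - 4) + 0)*(4 - 13) = (-1 + 0)*(-9) = -1*(-9) = 9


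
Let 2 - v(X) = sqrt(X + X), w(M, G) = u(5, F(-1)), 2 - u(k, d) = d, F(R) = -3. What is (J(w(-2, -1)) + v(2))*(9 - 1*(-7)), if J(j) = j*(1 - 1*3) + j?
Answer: -80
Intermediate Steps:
u(k, d) = 2 - d
w(M, G) = 5 (w(M, G) = 2 - 1*(-3) = 2 + 3 = 5)
v(X) = 2 - sqrt(2)*sqrt(X) (v(X) = 2 - sqrt(X + X) = 2 - sqrt(2*X) = 2 - sqrt(2)*sqrt(X))
J(j) = -j (J(j) = j*(1 - 3) + j = j*(-2) + j = -2*j + j = -j)
(J(w(-2, -1)) + v(2))*(9 - 1*(-7)) = (-1*5 + (2 - sqrt(2)*sqrt(2)))*(9 - 1*(-7)) = (-5 + (2 - 2))*(9 + 7) = (-5 + 0)*16 = -5*16 = -80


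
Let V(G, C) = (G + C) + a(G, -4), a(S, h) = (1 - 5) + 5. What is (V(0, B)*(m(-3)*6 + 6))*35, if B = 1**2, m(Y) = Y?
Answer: -840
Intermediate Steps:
B = 1
a(S, h) = 1 (a(S, h) = -4 + 5 = 1)
V(G, C) = 1 + C + G (V(G, C) = (G + C) + 1 = (C + G) + 1 = 1 + C + G)
(V(0, B)*(m(-3)*6 + 6))*35 = ((1 + 1 + 0)*(-3*6 + 6))*35 = (2*(-18 + 6))*35 = (2*(-12))*35 = -24*35 = -840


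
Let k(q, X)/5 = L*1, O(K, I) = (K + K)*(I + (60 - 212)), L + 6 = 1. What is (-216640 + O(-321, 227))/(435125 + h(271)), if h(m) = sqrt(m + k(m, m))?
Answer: -115216748750/189333765379 + 264790*sqrt(246)/189333765379 ≈ -0.60852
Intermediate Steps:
L = -5 (L = -6 + 1 = -5)
O(K, I) = 2*K*(-152 + I) (O(K, I) = (2*K)*(I - 152) = (2*K)*(-152 + I) = 2*K*(-152 + I))
k(q, X) = -25 (k(q, X) = 5*(-5*1) = 5*(-5) = -25)
h(m) = sqrt(-25 + m) (h(m) = sqrt(m - 25) = sqrt(-25 + m))
(-216640 + O(-321, 227))/(435125 + h(271)) = (-216640 + 2*(-321)*(-152 + 227))/(435125 + sqrt(-25 + 271)) = (-216640 + 2*(-321)*75)/(435125 + sqrt(246)) = (-216640 - 48150)/(435125 + sqrt(246)) = -264790/(435125 + sqrt(246))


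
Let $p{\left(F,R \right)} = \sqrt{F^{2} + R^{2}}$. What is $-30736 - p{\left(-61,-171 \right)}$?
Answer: $-30736 - \sqrt{32962} \approx -30918.0$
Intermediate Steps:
$-30736 - p{\left(-61,-171 \right)} = -30736 - \sqrt{\left(-61\right)^{2} + \left(-171\right)^{2}} = -30736 - \sqrt{3721 + 29241} = -30736 - \sqrt{32962}$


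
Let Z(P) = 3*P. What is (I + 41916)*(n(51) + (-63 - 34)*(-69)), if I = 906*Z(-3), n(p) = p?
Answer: 227690928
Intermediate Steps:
I = -8154 (I = 906*(3*(-3)) = 906*(-9) = -8154)
(I + 41916)*(n(51) + (-63 - 34)*(-69)) = (-8154 + 41916)*(51 + (-63 - 34)*(-69)) = 33762*(51 - 97*(-69)) = 33762*(51 + 6693) = 33762*6744 = 227690928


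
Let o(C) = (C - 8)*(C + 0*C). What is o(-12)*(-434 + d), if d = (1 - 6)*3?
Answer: -107760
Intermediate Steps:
o(C) = C*(-8 + C) (o(C) = (-8 + C)*(C + 0) = (-8 + C)*C = C*(-8 + C))
d = -15 (d = -5*3 = -15)
o(-12)*(-434 + d) = (-12*(-8 - 12))*(-434 - 15) = -12*(-20)*(-449) = 240*(-449) = -107760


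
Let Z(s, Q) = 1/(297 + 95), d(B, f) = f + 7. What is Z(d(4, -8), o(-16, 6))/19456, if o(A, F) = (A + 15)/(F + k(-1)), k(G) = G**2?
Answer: 1/7626752 ≈ 1.3112e-7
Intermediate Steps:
d(B, f) = 7 + f
o(A, F) = (15 + A)/(1 + F) (o(A, F) = (A + 15)/(F + (-1)**2) = (15 + A)/(F + 1) = (15 + A)/(1 + F))
Z(s, Q) = 1/392
Z(d(4, -8), o(-16, 6))/19456 = (1/392)/19456 = (1/392)*(1/19456) = 1/7626752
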